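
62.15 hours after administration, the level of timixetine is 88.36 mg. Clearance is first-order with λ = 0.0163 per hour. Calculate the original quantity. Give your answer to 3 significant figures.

t½ = ln 2 / λ = 0.69315 / 0.0163 ≈ 42.524 hours.
Number of half-lives elapsed: n = 62.15/42.524 ≈ 1.4615.
A₀ = A × 2^n = 88.36 × 2^1.4615 = 88.36 × 2.754 ≈ 243.34 mg.

243 mg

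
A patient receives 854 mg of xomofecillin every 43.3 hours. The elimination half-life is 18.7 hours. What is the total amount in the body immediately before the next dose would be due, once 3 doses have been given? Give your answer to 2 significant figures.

210 mg

The 3 doses were given 129.9, 86.6, 43.3 hours ago.
Total = 854·(1/2)^(129.9/18.7) + 854·(1/2)^(86.6/18.7) + 854·(1/2)^(43.3/18.7)
      = 6.9238 + 34.465 + 171.56 ≈ 212.95 mg.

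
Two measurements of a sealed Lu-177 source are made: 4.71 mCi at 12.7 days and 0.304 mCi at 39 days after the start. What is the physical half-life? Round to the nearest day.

Over Δt = 39 − 12.7 = 26.3 days, the level fell by a factor of 4.71/0.304 ≈ 15.493.
n = log₂(15.493) ≈ 3.9536 half-lives, so t½ = 26.3/3.9536 ≈ 6.6522 days.

7 days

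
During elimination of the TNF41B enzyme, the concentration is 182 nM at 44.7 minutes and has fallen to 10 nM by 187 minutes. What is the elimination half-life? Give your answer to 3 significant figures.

34.0 minutes

Over Δt = 187 − 44.7 = 142.3 minutes, the level fell by a factor of 182/10 ≈ 18.2.
n = log₂(18.2) ≈ 4.1859 half-lives, so t½ = 142.3/4.1859 ≈ 33.995 minutes.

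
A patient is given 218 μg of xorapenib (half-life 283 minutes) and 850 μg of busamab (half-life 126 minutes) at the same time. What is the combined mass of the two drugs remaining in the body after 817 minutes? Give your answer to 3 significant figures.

xorapenib: 218 × (1/2)^(817/283) = 218 × (1/2)^2.8869 ≈ 29.472 μg.
busamab: 850 × (1/2)^(817/126) = 850 × (1/2)^6.4841 ≈ 9.4952 μg.
Total = 29.472 + 9.4952 ≈ 38.967 μg.

39.0 μg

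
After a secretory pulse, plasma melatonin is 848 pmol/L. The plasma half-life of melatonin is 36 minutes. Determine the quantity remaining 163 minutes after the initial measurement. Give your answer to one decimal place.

36.8 pmol/L

Number of half-lives: n = 163/36 ≈ 4.5278.
Remaining = 848 × (1/2)^4.5278 = 848 × 0.043351 ≈ 36.762 pmol/L.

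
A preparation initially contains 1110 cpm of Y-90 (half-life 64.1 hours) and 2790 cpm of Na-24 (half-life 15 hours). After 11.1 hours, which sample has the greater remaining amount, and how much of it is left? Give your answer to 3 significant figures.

Na-24, 1670 cpm

Y-90: 1110 × (1/2)^0.17317 ≈ 984.45 cpm.
Na-24: 2790 × (1/2)^0.74 ≈ 1670.5 cpm.
Na-24 has more remaining, at ≈ 1670.5 cpm.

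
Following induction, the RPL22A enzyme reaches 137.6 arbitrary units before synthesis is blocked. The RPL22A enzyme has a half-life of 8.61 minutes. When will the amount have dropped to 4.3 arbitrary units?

4.3/137.6 = 1/32, so 5 half-lives have elapsed.
t = 5 × 8.61 = 43.05 minutes.

43.05 minutes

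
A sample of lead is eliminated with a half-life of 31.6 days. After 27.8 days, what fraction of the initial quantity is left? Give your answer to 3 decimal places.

n = 27.8/31.6 ≈ 0.87975 half-lives.
Fraction remaining = (1/2)^0.87975 ≈ 0.54346.

0.543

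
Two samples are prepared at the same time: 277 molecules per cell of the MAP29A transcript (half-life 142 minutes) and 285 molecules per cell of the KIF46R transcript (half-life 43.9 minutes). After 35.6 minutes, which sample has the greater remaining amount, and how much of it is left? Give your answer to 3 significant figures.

MAP29A transcript, 233 molecules per cell

MAP29A transcript: 277 × (1/2)^0.2507 ≈ 232.81 molecules per cell.
KIF46R transcript: 285 × (1/2)^0.81093 ≈ 162.45 molecules per cell.
MAP29A transcript has more remaining, at ≈ 232.81 molecules per cell.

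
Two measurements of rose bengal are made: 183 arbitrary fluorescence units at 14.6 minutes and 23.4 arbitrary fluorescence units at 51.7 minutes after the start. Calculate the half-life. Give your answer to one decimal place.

Over Δt = 51.7 − 14.6 = 37.1 minutes, the level fell by a factor of 183/23.4 ≈ 7.8205.
n = log₂(7.8205) ≈ 2.9673 half-lives, so t½ = 37.1/2.9673 ≈ 12.503 minutes.

12.5 minutes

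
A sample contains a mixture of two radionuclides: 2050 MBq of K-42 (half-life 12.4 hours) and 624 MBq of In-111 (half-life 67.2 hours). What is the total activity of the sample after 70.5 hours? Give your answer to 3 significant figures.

K-42: 2050 × (1/2)^(70.5/12.4) = 2050 × (1/2)^5.6855 ≈ 39.834 MBq.
In-111: 624 × (1/2)^(70.5/67.2) = 624 × (1/2)^1.0491 ≈ 301.56 MBq.
Total = 39.834 + 301.56 ≈ 341.39 MBq.

341 MBq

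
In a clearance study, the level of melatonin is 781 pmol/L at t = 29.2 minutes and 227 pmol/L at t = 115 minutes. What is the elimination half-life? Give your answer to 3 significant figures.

48.1 minutes

Over Δt = 115 − 29.2 = 85.8 minutes, the level fell by a factor of 781/227 ≈ 3.4405.
n = log₂(3.4405) ≈ 1.7826 half-lives, so t½ = 85.8/1.7826 ≈ 48.131 minutes.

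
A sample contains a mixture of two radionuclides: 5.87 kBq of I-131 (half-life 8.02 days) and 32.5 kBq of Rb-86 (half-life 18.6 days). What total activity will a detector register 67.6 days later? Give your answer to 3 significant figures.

2.63 kBq

I-131: 5.87 × (1/2)^(67.6/8.02) = 5.87 × (1/2)^8.4289 ≈ 0.017032 kBq.
Rb-86: 32.5 × (1/2)^(67.6/18.6) = 32.5 × (1/2)^3.6344 ≈ 2.6171 kBq.
Total = 0.017032 + 2.6171 ≈ 2.6341 kBq.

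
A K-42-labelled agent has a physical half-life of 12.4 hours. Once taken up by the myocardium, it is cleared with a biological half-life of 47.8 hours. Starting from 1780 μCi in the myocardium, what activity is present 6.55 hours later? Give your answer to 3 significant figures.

1120 μCi

1/t_eff = 1/t_phys + 1/t_biol = 1/12.4 + 1/47.8 = 0.10157 per hour.
t_eff = 12.4 × 47.8 / (12.4 + 47.8) ≈ 9.8458 hours.
Remaining = 1780 × (1/2)^(6.55/9.8458) = 1780 × (1/2)^0.66526 ≈ 1122.4 μCi.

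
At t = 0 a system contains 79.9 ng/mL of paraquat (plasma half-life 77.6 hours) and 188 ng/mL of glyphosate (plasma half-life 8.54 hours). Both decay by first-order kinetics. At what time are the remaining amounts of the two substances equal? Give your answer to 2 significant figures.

Set 79.9·(1/2)^(t/77.6) = 188·(1/2)^(t/8.54).
Taking log₂: log₂(79.9/188) = t·(1/77.6 − 1/8.54).
log₂(0.425) = -1.2345; 1/77.6 − 1/8.54 = -0.10421.
t = -1.2345 / -0.10421 ≈ 11.846 hours.

12 hours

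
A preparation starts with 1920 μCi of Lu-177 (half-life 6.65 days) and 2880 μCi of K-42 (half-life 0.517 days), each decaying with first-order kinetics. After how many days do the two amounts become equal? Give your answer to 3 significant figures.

0.328 days

Set 1920·(1/2)^(t/6.65) = 2880·(1/2)^(t/0.517).
Taking log₂: log₂(1920/2880) = t·(1/6.65 − 1/0.517).
log₂(0.66667) = -0.58496; 1/6.65 − 1/0.517 = -1.7839.
t = -0.58496 / -1.7839 ≈ 0.32792 days.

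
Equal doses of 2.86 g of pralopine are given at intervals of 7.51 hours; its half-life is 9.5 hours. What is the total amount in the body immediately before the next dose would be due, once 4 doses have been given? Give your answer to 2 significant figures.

The 4 doses were given 30.04, 22.53, 15.02, 7.51 hours ago.
Total = 2.86·(1/2)^(30.04/9.5) + 2.86·(1/2)^(22.53/9.5) + 2.86·(1/2)^(15.02/9.5) + 2.86·(1/2)^(7.51/9.5)
      = 0.3195 + 0.55265 + 0.95592 + 1.6535 ≈ 3.4815 g.

3.5 g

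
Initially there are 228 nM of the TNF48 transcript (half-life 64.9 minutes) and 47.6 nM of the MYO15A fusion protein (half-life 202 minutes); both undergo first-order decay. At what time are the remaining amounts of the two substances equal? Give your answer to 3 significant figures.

216 minutes

Set 228·(1/2)^(t/64.9) = 47.6·(1/2)^(t/202).
Taking log₂: log₂(228/47.6) = t·(1/64.9 − 1/202).
log₂(4.7899) = 2.26; 1/64.9 − 1/202 = 0.010458.
t = 2.26 / 0.010458 ≈ 216.11 minutes.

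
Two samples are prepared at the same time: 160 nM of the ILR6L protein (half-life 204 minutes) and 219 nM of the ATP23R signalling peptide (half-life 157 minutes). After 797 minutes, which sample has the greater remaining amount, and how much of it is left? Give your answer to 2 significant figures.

ILR6L protein: 160 × (1/2)^3.9069 ≈ 10.667 nM.
ATP23R signalling peptide: 219 × (1/2)^5.0764 ≈ 6.4906 nM.
ILR6L protein has more remaining, at ≈ 10.667 nM.

ILR6L protein, 11 nM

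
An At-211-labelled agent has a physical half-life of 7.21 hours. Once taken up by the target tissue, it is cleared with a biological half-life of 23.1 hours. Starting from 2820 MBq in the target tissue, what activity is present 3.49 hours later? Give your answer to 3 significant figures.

1820 MBq

1/t_eff = 1/t_phys + 1/t_biol = 1/7.21 + 1/23.1 = 0.18199 per hour.
t_eff = 7.21 × 23.1 / (7.21 + 23.1) ≈ 5.4949 hours.
Remaining = 2820 × (1/2)^(3.49/5.4949) = 2820 × (1/2)^0.63513 ≈ 1815.7 MBq.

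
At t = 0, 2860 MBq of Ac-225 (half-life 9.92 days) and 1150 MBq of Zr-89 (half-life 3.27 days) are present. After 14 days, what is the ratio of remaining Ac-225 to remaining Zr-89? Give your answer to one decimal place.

18.2

Ac-225: 2860 × (1/2)^(14/9.92) = 2860 × (1/2)^1.4113 ≈ 1075.3 MBq.
Zr-89: 1150 × (1/2)^(14/3.27) = 1150 × (1/2)^4.2813 ≈ 59.14 MBq.
Ratio ≈ 1075.3 / 59.14 ≈ 18.182.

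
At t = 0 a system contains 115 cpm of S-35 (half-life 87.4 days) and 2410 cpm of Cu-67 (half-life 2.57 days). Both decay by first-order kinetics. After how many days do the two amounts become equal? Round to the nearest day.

12 days

Set 115·(1/2)^(t/87.4) = 2410·(1/2)^(t/2.57).
Taking log₂: log₂(115/2410) = t·(1/87.4 − 1/2.57).
log₂(0.047718) = -4.3893; 1/87.4 − 1/2.57 = -0.37766.
t = -4.3893 / -0.37766 ≈ 11.622 days.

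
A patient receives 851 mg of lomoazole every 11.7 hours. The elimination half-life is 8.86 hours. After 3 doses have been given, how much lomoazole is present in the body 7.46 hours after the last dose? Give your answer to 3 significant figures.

The 3 doses were given 30.86, 19.16, 7.46 hours ago.
Total = 851·(1/2)^(30.86/8.86) + 851·(1/2)^(19.16/8.86) + 851·(1/2)^(7.46/8.86)
      = 76.106 + 190.08 + 474.75 ≈ 740.94 mg.

741 mg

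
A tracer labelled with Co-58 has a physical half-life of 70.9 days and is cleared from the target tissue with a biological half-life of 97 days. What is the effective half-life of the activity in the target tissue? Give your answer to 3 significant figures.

1/t_eff = 1/t_phys + 1/t_biol = 1/70.9 + 1/97 = 0.024414 per day.
t_eff = 70.9 × 97 / (70.9 + 97) ≈ 40.961 days.

41.0 days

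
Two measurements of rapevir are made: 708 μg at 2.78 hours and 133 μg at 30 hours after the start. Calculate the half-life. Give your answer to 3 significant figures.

11.3 hours

Over Δt = 30 − 2.78 = 27.22 hours, the level fell by a factor of 708/133 ≈ 5.3233.
n = log₂(5.3233) ≈ 2.4123 half-lives, so t½ = 27.22/2.4123 ≈ 11.284 hours.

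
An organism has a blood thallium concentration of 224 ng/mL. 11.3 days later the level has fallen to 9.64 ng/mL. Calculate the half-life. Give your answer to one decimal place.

A/A₀ = 9.64/224 ≈ 0.043036.
n = log₂(23.237) ≈ 4.5383 half-lives elapsed in 11.3 days.
t½ = 11.3/4.5383 ≈ 2.4899 days.

2.5 days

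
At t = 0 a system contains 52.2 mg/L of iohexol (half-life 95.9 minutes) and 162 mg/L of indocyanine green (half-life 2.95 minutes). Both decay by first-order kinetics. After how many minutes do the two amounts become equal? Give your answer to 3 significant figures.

4.97 minutes

Set 52.2·(1/2)^(t/95.9) = 162·(1/2)^(t/2.95).
Taking log₂: log₂(52.2/162) = t·(1/95.9 − 1/2.95).
log₂(0.32222) = -1.6339; 1/95.9 − 1/2.95 = -0.32856.
t = -1.6339 / -0.32856 ≈ 4.9729 minutes.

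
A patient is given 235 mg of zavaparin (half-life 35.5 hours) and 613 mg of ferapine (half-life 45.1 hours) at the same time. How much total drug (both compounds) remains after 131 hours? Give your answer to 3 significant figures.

zavaparin: 235 × (1/2)^(131/35.5) = 235 × (1/2)^3.6901 ≈ 18.206 mg.
ferapine: 613 × (1/2)^(131/45.1) = 613 × (1/2)^2.9047 ≈ 81.86 mg.
Total = 18.206 + 81.86 ≈ 100.07 mg.

100 mg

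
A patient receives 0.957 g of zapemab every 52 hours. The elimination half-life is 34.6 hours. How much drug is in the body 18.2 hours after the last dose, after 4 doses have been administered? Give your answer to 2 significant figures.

The 4 doses were given 174.2, 122.2, 70.2, 18.2 hours ago.
Total = 0.957·(1/2)^(174.2/34.6) + 0.957·(1/2)^(122.2/34.6) + 0.957·(1/2)^(70.2/34.6) + 0.957·(1/2)^(18.2/34.6)
      = 0.029196 + 0.082744 + 0.2345 + 0.66461 ≈ 1.0111 g.

1.0 g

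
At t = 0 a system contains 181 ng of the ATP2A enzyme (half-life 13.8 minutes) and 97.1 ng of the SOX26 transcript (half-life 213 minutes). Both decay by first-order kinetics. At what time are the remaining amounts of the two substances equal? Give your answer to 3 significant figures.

Set 181·(1/2)^(t/13.8) = 97.1·(1/2)^(t/213).
Taking log₂: log₂(181/97.1) = t·(1/13.8 − 1/213).
log₂(1.8641) = 0.89845; 1/13.8 − 1/213 = 0.067769.
t = 0.89845 / 0.067769 ≈ 13.257 minutes.

13.3 minutes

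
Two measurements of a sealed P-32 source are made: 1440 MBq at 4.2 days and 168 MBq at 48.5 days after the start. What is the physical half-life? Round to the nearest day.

14 days

Over Δt = 48.5 − 4.2 = 44.3 days, the level fell by a factor of 1440/168 ≈ 8.5714.
n = log₂(8.5714) ≈ 3.0995 half-lives, so t½ = 44.3/3.0995 ≈ 14.292 days.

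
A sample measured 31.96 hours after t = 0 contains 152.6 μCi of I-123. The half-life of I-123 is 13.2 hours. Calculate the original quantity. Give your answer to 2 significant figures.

Number of half-lives elapsed: n = 31.96/13.2 ≈ 2.4212.
A₀ = A × 2^n = 152.6 × 2^2.4212 = 152.6 × 5.3562 ≈ 817.36 μCi.

820 μCi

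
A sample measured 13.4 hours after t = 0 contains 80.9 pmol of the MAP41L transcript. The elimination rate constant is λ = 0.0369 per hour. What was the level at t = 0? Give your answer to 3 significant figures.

133 pmol

t½ = ln 2 / λ = 0.69315 / 0.0369 ≈ 18.784 hours.
Number of half-lives elapsed: n = 13.4/18.784 ≈ 0.71335.
A₀ = A × 2^n = 80.9 × 2^0.71335 = 80.9 × 1.6396 ≈ 132.64 pmol.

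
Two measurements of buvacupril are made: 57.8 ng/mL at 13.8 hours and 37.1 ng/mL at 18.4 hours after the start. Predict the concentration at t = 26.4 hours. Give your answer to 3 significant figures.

Over Δt = 18.4 − 13.8 = 4.6 hours, the level fell by a factor of 57.8/37.1 ≈ 1.558.
n = log₂(1.558) ≈ 0.63965 half-lives, so t½ = 4.6/0.63965 ≈ 7.1914 hours.
From t = 18.4 to t = 26.4: 37.1 × (1/2)^((26.4−18.4)/7.1914) ≈ 17.159 ng/mL.

17.2 ng/mL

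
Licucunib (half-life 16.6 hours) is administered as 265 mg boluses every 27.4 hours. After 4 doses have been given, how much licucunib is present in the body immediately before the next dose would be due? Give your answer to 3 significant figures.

The 4 doses were given 109.6, 82.2, 54.8, 27.4 hours ago.
Total = 265·(1/2)^(109.6/16.6) + 265·(1/2)^(82.2/16.6) + 265·(1/2)^(54.8/16.6) + 265·(1/2)^(27.4/16.6)
      = 2.7272 + 8.5626 + 26.883 + 84.404 ≈ 122.58 mg.

123 mg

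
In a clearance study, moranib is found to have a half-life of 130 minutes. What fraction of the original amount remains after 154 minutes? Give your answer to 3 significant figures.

n = 154/130 ≈ 1.1846 half-lives.
Fraction remaining = (1/2)^1.1846 ≈ 0.43994.

0.440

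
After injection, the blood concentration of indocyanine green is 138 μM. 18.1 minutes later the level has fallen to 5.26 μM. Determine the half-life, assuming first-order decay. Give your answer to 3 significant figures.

A/A₀ = 5.26/138 ≈ 0.038116.
n = log₂(26.236) ≈ 4.7135 half-lives elapsed in 18.1 minutes.
t½ = 18.1/4.7135 ≈ 3.8401 minutes.

3.84 minutes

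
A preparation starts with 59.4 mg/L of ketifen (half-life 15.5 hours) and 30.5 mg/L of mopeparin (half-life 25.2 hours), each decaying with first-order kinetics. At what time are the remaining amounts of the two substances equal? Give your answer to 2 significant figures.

Set 59.4·(1/2)^(t/15.5) = 30.5·(1/2)^(t/25.2).
Taking log₂: log₂(59.4/30.5) = t·(1/15.5 − 1/25.2).
log₂(1.9475) = 0.96165; 1/15.5 − 1/25.2 = 0.024834.
t = 0.96165 / 0.024834 ≈ 38.724 hours.

39 hours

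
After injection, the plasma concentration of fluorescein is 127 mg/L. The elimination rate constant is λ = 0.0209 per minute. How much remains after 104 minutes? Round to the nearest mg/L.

t½ = ln 2 / λ = 0.69315 / 0.0209 ≈ 33.165 minutes.
Number of half-lives: n = 104/33.165 ≈ 3.1358.
Remaining = 127 × (1/2)^3.1358 = 127 × 0.11377 ≈ 14.448 mg/L.

14 mg/L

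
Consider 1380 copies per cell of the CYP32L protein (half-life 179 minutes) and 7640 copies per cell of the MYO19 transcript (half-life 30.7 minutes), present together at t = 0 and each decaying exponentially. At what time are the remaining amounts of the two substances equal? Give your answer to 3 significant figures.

Set 1380·(1/2)^(t/179) = 7640·(1/2)^(t/30.7).
Taking log₂: log₂(1380/7640) = t·(1/179 − 1/30.7).
log₂(0.18063) = -2.4689; 1/179 − 1/30.7 = -0.026987.
t = -2.4689 / -0.026987 ≈ 91.486 minutes.

91.5 minutes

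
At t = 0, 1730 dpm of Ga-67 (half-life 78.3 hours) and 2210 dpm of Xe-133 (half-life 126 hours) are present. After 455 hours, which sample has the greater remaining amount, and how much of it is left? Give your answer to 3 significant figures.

Xe-133, 181 dpm

Ga-67: 1730 × (1/2)^5.811 ≈ 30.815 dpm.
Xe-133: 2210 × (1/2)^3.6111 ≈ 180.86 dpm.
Xe-133 has more remaining, at ≈ 180.86 dpm.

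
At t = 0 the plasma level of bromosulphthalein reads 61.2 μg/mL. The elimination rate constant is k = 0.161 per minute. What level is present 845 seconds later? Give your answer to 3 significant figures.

6.34 μg/mL

t½ = ln 2 / k = 0.69315 / 0.161 ≈ 4.3053 minutes.
Convert the elapsed time: 845 seconds = 14.0833 minutes.
Number of half-lives: n = 14.0833/4.3053 ≈ 3.2712.
Remaining = 61.2 × (1/2)^3.2712 = 61.2 × 0.10358 ≈ 6.3391 μg/mL.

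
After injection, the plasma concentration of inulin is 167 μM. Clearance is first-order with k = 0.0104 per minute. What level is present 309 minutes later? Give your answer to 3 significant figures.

t½ = ln 2 / k = 0.69315 / 0.0104 ≈ 66.649 minutes.
Number of half-lives: n = 309/66.649 ≈ 4.6362.
Remaining = 167 × (1/2)^4.6362 = 167 × 0.040212 ≈ 6.7153 μM.

6.72 μM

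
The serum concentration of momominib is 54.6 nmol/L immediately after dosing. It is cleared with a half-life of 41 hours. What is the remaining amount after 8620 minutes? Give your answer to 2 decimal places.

Convert the elapsed time: 8620 minutes = 143.667 hours.
Number of half-lives: n = 143.667/41 ≈ 3.5041.
Remaining = 54.6 × (1/2)^3.5041 = 54.6 × 0.08814 ≈ 4.8124 nmol/L.

4.81 nmol/L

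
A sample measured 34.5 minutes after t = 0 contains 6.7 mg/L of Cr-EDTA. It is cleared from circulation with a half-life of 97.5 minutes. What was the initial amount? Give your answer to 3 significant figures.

8.56 mg/L

Number of half-lives elapsed: n = 34.5/97.5 ≈ 0.35385.
A₀ = A × 2^n = 6.7 × 2^0.35385 = 6.7 × 1.278 ≈ 8.5624 mg/L.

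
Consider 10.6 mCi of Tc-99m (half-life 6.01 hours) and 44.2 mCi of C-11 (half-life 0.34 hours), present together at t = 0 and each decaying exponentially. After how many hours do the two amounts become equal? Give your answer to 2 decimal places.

Set 10.6·(1/2)^(t/6.01) = 44.2·(1/2)^(t/0.34).
Taking log₂: log₂(10.6/44.2) = t·(1/6.01 − 1/0.34).
log₂(0.23982) = -2.06; 1/6.01 − 1/0.34 = -2.7748.
t = -2.06 / -2.7748 ≈ 0.74239 hours.

0.74 hours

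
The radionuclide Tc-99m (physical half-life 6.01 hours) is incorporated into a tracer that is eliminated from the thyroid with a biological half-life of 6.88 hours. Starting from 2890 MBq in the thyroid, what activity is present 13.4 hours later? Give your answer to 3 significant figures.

1/t_eff = 1/t_phys + 1/t_biol = 1/6.01 + 1/6.88 = 0.31174 per hour.
t_eff = 6.01 × 6.88 / (6.01 + 6.88) ≈ 3.2078 hours.
Remaining = 2890 × (1/2)^(13.4/3.2078) = 2890 × (1/2)^4.1773 ≈ 159.74 MBq.

160 MBq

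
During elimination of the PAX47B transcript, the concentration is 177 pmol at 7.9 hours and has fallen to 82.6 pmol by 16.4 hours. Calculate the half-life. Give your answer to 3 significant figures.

7.73 hours

Over Δt = 16.4 − 7.9 = 8.5 hours, the level fell by a factor of 177/82.6 ≈ 2.1429.
n = log₂(2.1429) ≈ 1.0995 half-lives, so t½ = 8.5/1.0995 ≈ 7.7305 hours.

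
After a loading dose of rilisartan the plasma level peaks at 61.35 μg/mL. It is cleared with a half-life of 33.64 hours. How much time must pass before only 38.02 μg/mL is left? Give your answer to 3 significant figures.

Fraction remaining = 38.02/61.35 ≈ 0.61972.
n = log₂(61.35/38.02) = ln(1.6136)/ln 2 ≈ 0.6903 half-lives.
t = n × t½ = 0.6903 × 33.64 ≈ 23.222 hours.

23.2 hours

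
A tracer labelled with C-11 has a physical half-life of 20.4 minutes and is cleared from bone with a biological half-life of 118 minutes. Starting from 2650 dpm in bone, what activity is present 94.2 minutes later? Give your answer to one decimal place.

1/t_eff = 1/t_phys + 1/t_biol = 1/20.4 + 1/118 = 0.057494 per minute.
t_eff = 20.4 × 118 / (20.4 + 118) ≈ 17.393 minutes.
Remaining = 2650 × (1/2)^(94.2/17.393) = 2650 × (1/2)^5.416 ≈ 62.07 dpm.

62.1 dpm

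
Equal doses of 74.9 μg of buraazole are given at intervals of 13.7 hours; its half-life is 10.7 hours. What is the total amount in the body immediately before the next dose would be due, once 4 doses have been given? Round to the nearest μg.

51 μg

The 4 doses were given 54.8, 41.1, 27.4, 13.7 hours ago.
Total = 74.9·(1/2)^(54.8/10.7) + 74.9·(1/2)^(41.1/10.7) + 74.9·(1/2)^(27.4/10.7) + 74.9·(1/2)^(13.7/10.7)
      = 2.1516 + 5.2262 + 12.695 + 30.835 ≈ 50.908 μg.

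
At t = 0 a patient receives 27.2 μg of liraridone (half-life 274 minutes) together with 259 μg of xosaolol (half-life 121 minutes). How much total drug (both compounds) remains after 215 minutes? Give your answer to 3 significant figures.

91.4 μg

liraridone: 27.2 × (1/2)^(215/274) = 27.2 × (1/2)^0.78467 ≈ 15.789 μg.
xosaolol: 259 × (1/2)^(215/121) = 259 × (1/2)^1.7769 ≈ 75.581 μg.
Total = 15.789 + 75.581 ≈ 91.37 μg.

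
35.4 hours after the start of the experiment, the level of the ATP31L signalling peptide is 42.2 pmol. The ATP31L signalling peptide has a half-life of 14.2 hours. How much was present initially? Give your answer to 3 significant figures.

238 pmol

Number of half-lives elapsed: n = 35.4/14.2 ≈ 2.493.
A₀ = A × 2^n = 42.2 × 2^2.493 = 42.2 × 5.6293 ≈ 237.56 pmol.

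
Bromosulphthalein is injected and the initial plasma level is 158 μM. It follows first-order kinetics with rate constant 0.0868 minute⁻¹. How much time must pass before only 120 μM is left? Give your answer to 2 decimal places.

t½ = ln 2 / k = 0.69315 / 0.0868 ≈ 7.9856 minutes.
Fraction remaining = 120/158 ≈ 0.75949.
n = log₂(158/120) = ln(1.3167)/ln 2 ≈ 0.39689 half-lives.
t = n × t½ = 0.39689 × 7.9856 ≈ 3.1694 minutes.

3.17 minutes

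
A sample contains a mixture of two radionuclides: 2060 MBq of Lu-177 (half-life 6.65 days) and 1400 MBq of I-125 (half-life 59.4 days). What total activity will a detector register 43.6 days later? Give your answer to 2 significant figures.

Lu-177: 2060 × (1/2)^(43.6/6.65) = 2060 × (1/2)^6.5564 ≈ 21.888 MBq.
I-125: 1400 × (1/2)^(43.6/59.4) = 1400 × (1/2)^0.73401 ≈ 841.72 MBq.
Total = 21.888 + 841.72 ≈ 863.61 MBq.

860 MBq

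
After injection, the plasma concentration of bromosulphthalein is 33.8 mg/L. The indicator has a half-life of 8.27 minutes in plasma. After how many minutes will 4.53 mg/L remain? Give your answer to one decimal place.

24.0 minutes

Fraction remaining = 4.53/33.8 ≈ 0.13402.
n = log₂(33.8/4.53) = ln(7.4614)/ln 2 ≈ 2.8994 half-lives.
t = n × t½ = 2.8994 × 8.27 ≈ 23.978 minutes.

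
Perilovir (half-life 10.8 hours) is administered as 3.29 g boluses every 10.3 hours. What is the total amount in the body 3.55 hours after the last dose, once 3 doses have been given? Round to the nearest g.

5 g

The 3 doses were given 24.15, 13.85, 3.55 hours ago.
Total = 3.29·(1/2)^(24.15/10.8) + 3.29·(1/2)^(13.85/10.8) + 3.29·(1/2)^(3.55/10.8)
      = 0.69833 + 1.3525 + 2.6197 ≈ 4.6705 g.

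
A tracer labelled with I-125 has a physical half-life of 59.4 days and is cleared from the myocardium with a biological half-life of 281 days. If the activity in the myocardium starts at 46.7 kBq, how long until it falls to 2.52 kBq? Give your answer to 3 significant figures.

1/t_eff = 1/t_phys + 1/t_biol = 1/59.4 + 1/281 = 0.020394 per day.
t_eff = 59.4 × 281 / (59.4 + 281) ≈ 49.035 days.
n = log₂(46.7/2.52) ≈ 4.2119; t = 4.2119 × 49.035 ≈ 206.53 days.

207 days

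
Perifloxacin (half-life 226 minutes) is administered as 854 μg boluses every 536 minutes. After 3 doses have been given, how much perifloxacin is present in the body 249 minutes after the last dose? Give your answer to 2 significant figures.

The 3 doses were given 1321, 785, 249 minutes ago.
Total = 854·(1/2)^(1321/226) + 854·(1/2)^(785/226) + 854·(1/2)^(249/226)
      = 14.856 + 76.886 + 397.92 ≈ 489.66 μg.

490 μg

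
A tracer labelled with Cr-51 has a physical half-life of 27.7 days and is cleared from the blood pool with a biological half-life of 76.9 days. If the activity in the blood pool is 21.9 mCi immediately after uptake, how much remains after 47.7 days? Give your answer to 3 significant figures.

4.32 mCi

1/t_eff = 1/t_phys + 1/t_biol = 1/27.7 + 1/76.9 = 0.049105 per day.
t_eff = 27.7 × 76.9 / (27.7 + 76.9) ≈ 20.365 days.
Remaining = 21.9 × (1/2)^(47.7/20.365) = 21.9 × (1/2)^2.3423 ≈ 4.3186 mCi.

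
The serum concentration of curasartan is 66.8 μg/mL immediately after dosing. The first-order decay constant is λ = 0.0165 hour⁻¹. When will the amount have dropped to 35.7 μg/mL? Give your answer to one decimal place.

t½ = ln 2 / λ = 0.69315 / 0.0165 ≈ 42.009 hours.
Fraction remaining = 35.7/66.8 ≈ 0.53443.
n = log₂(66.8/35.7) = ln(1.8711)/ln 2 ≈ 0.90392 half-lives.
t = n × t½ = 0.90392 × 42.009 ≈ 37.973 hours.

38.0 hours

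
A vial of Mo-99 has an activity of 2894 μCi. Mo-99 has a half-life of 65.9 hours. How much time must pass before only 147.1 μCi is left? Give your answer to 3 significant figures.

Fraction remaining = 147.1/2894 ≈ 0.050829.
n = log₂(2894/147.1) = ln(19.674)/ln 2 ≈ 4.2982 half-lives.
t = n × t½ = 4.2982 × 65.9 ≈ 283.25 hours.

283 hours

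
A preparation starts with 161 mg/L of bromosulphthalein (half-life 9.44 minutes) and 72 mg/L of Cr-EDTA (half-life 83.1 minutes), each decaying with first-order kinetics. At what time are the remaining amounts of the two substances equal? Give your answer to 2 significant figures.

Set 161·(1/2)^(t/9.44) = 72·(1/2)^(t/83.1).
Taking log₂: log₂(161/72) = t·(1/9.44 − 1/83.1).
log₂(2.2361) = 1.161; 1/9.44 − 1/83.1 = 0.093899.
t = 1.161 / 0.093899 ≈ 12.364 minutes.

12 minutes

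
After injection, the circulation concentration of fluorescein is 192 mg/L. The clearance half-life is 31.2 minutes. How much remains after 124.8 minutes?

Elapsed time is 4 half-lives (124.8/31.2).
Each half-life halves the amount: 192 × (1/2)^4 = 192/16 = 12 mg/L.

12 mg/L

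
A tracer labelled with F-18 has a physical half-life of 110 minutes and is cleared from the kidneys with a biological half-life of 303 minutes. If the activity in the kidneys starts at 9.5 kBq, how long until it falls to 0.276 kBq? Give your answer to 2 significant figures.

410 minutes

1/t_eff = 1/t_phys + 1/t_biol = 1/110 + 1/303 = 0.012391 per minute.
t_eff = 110 × 303 / (110 + 303) ≈ 80.702 minutes.
n = log₂(9.5/0.276) ≈ 5.1052; t = 5.1052 × 80.702 ≈ 412 minutes.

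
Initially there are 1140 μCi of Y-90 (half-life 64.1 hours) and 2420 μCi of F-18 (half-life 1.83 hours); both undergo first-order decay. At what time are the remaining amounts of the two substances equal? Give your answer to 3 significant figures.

2.05 hours

Set 1140·(1/2)^(t/64.1) = 2420·(1/2)^(t/1.83).
Taking log₂: log₂(1140/2420) = t·(1/64.1 − 1/1.83).
log₂(0.47107) = -1.086; 1/64.1 − 1/1.83 = -0.53085.
t = -1.086 / -0.53085 ≈ 2.0457 hours.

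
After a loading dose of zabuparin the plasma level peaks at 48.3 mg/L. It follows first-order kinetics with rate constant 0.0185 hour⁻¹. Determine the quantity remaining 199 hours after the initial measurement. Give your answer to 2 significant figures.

1.2 mg/L

t½ = ln 2 / λ = 0.69315 / 0.0185 ≈ 37.467 hours.
Number of half-lives: n = 199/37.467 ≈ 5.3113.
Remaining = 48.3 × (1/2)^5.3113 = 48.3 × 0.025185 ≈ 1.2164 mg/L.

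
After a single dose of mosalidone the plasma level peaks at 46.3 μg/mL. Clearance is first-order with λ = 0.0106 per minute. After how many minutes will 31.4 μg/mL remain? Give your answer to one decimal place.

t½ = ln 2 / λ = 0.69315 / 0.0106 ≈ 65.391 minutes.
Fraction remaining = 31.4/46.3 ≈ 0.67819.
n = log₂(46.3/31.4) = ln(1.4745)/ln 2 ≈ 0.56025 half-lives.
t = n × t½ = 0.56025 × 65.391 ≈ 36.635 minutes.

36.6 minutes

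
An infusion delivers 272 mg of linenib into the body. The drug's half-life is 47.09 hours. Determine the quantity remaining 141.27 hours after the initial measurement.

Elapsed time is 3 half-lives (141.27/47.09).
Each half-life halves the amount: 272 × (1/2)^3 = 272/8 = 34 mg.

34 mg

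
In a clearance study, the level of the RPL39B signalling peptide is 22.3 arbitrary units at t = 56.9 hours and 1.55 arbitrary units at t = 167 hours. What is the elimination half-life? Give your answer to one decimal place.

Over Δt = 167 − 56.9 = 110.1 hours, the level fell by a factor of 22.3/1.55 ≈ 14.387.
n = log₂(14.387) ≈ 3.8467 half-lives, so t½ = 110.1/3.8467 ≈ 28.622 hours.

28.6 hours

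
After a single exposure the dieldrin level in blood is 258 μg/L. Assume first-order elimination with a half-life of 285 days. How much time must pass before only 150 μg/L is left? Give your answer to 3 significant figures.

223 days

Fraction remaining = 150/258 ≈ 0.5814.
n = log₂(258/150) = ln(1.72)/ln 2 ≈ 0.78241 half-lives.
t = n × t½ = 0.78241 × 285 ≈ 222.99 days.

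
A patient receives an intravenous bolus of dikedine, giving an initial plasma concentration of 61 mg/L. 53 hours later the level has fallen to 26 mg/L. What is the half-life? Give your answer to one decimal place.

43.1 hours

A/A₀ = 26/61 ≈ 0.42623.
n = log₂(2.3462) ≈ 1.2303 half-lives elapsed in 53 hours.
t½ = 53/1.2303 ≈ 43.079 hours.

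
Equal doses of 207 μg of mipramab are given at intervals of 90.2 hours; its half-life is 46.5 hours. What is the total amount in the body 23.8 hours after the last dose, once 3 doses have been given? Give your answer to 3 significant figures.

The 3 doses were given 204.2, 114, 23.8 hours ago.
Total = 207·(1/2)^(204.2/46.5) + 207·(1/2)^(114/46.5) + 207·(1/2)^(23.8/46.5)
      = 9.8634 + 37.841 + 145.18 ≈ 192.88 μg.

193 μg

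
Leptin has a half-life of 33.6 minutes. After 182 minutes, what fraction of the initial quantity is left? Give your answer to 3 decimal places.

0.023

n = 182/33.6 ≈ 5.4167 half-lives.
Fraction remaining = (1/2)^5.4167 ≈ 0.023411.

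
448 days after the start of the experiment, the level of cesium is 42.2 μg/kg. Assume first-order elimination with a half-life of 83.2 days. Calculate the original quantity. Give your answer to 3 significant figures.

1760 μg/kg

Number of half-lives elapsed: n = 448/83.2 ≈ 5.3846.
A₀ = A × 2^n = 42.2 × 2^5.3846 = 42.2 × 41.776 ≈ 1763 μg/kg.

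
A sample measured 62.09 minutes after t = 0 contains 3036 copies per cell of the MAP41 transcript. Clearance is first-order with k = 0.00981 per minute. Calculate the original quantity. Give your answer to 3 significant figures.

5580 copies per cell

t½ = ln 2 / k = 0.69315 / 0.00981 ≈ 70.657 minutes.
Number of half-lives elapsed: n = 62.09/70.657 ≈ 0.87875.
A₀ = A × 2^n = 3036 × 2^0.87875 = 3036 × 1.8388 ≈ 5582.5 copies per cell.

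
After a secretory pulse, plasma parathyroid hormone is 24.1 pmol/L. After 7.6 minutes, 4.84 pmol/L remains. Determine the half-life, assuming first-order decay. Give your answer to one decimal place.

A/A₀ = 4.84/24.1 ≈ 0.20083.
n = log₂(4.9793) ≈ 2.316 half-lives elapsed in 7.6 minutes.
t½ = 7.6/2.316 ≈ 3.2816 minutes.

3.3 minutes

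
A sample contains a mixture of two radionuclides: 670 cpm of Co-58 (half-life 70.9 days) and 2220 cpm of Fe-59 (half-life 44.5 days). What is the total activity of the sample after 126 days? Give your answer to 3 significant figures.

507 cpm

Co-58: 670 × (1/2)^(126/70.9) = 670 × (1/2)^1.7772 ≈ 195.48 cpm.
Fe-59: 2220 × (1/2)^(126/44.5) = 2220 × (1/2)^2.8315 ≈ 311.89 cpm.
Total = 195.48 + 311.89 ≈ 507.37 cpm.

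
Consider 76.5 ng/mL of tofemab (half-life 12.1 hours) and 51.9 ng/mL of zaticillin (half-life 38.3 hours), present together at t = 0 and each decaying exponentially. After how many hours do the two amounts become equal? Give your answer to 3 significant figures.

Set 76.5·(1/2)^(t/12.1) = 51.9·(1/2)^(t/38.3).
Taking log₂: log₂(76.5/51.9) = t·(1/12.1 − 1/38.3).
log₂(1.474) = 0.55973; 1/12.1 − 1/38.3 = 0.056535.
t = 0.55973 / 0.056535 ≈ 9.9005 hours.

9.90 hours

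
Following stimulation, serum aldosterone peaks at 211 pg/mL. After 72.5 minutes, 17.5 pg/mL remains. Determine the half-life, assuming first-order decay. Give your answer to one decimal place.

20.2 minutes

A/A₀ = 17.5/211 ≈ 0.082938.
n = log₂(12.057) ≈ 3.5918 half-lives elapsed in 72.5 minutes.
t½ = 72.5/3.5918 ≈ 20.185 minutes.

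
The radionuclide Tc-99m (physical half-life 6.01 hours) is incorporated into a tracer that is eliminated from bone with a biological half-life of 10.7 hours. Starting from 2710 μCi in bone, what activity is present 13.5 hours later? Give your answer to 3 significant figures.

238 μCi

1/t_eff = 1/t_phys + 1/t_biol = 1/6.01 + 1/10.7 = 0.25985 per hour.
t_eff = 6.01 × 10.7 / (6.01 + 10.7) ≈ 3.8484 hours.
Remaining = 2710 × (1/2)^(13.5/3.8484) = 2710 × (1/2)^3.5079 ≈ 238.22 μCi.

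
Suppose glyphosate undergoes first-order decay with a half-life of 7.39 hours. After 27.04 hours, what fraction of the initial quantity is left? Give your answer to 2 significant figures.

n = 27.04/7.39 ≈ 3.659 half-lives.
Fraction remaining = (1/2)^3.659 ≈ 0.079165.

0.079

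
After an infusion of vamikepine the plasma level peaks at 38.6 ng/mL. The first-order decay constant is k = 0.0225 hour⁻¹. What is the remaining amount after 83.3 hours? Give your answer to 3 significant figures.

5.92 ng/mL

t½ = ln 2 / k = 0.69315 / 0.0225 ≈ 30.807 hours.
Number of half-lives: n = 83.3/30.807 ≈ 2.704.
Remaining = 38.6 × (1/2)^2.704 = 38.6 × 0.15347 ≈ 5.9239 ng/mL.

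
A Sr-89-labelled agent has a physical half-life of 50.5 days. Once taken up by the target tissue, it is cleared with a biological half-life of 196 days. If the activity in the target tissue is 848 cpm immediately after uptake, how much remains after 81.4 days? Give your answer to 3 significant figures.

208 cpm

1/t_eff = 1/t_phys + 1/t_biol = 1/50.5 + 1/196 = 0.024904 per day.
t_eff = 50.5 × 196 / (50.5 + 196) ≈ 40.154 days.
Remaining = 848 × (1/2)^(81.4/40.154) = 848 × (1/2)^2.0272 ≈ 208.04 cpm.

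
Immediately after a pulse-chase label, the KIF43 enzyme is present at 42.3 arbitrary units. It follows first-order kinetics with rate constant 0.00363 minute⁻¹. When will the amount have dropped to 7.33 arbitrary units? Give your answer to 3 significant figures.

t½ = ln 2 / k = 0.69315 / 0.00363 ≈ 190.95 minutes.
Fraction remaining = 7.33/42.3 ≈ 0.17329.
n = log₂(42.3/7.33) = ln(5.7708)/ln 2 ≈ 2.5288 half-lives.
t = n × t½ = 2.5288 × 190.95 ≈ 482.87 minutes.

483 minutes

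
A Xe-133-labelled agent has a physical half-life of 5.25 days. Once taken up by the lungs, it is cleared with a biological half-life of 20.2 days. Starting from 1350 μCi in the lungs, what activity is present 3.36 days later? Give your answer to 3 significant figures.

772 μCi

1/t_eff = 1/t_phys + 1/t_biol = 1/5.25 + 1/20.2 = 0.23998 per day.
t_eff = 5.25 × 20.2 / (5.25 + 20.2) ≈ 4.167 days.
Remaining = 1350 × (1/2)^(3.36/4.167) = 1350 × (1/2)^0.80634 ≈ 771.97 μCi.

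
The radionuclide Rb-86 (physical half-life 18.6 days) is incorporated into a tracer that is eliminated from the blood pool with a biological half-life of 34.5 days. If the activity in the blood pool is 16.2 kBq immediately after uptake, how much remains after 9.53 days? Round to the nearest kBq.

9 kBq

1/t_eff = 1/t_phys + 1/t_biol = 1/18.6 + 1/34.5 = 0.082749 per day.
t_eff = 18.6 × 34.5 / (18.6 + 34.5) ≈ 12.085 days.
Remaining = 16.2 × (1/2)^(9.53/12.085) = 16.2 × (1/2)^0.7886 ≈ 9.3783 kBq.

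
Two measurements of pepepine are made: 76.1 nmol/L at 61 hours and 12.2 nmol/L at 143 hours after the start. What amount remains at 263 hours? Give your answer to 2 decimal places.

0.84 nmol/L

Over Δt = 143 − 61 = 82 hours, the level fell by a factor of 76.1/12.2 ≈ 6.2377.
n = log₂(6.2377) ≈ 2.641 half-lives, so t½ = 82/2.641 ≈ 31.049 hours.
From t = 143 to t = 263: 12.2 × (1/2)^((263−143)/31.049) ≈ 0.83735 nmol/L.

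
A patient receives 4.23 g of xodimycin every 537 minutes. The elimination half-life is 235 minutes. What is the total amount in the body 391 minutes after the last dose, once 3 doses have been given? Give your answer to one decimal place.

The 3 doses were given 1465, 928, 391 minutes ago.
Total = 4.23·(1/2)^(1465/235) + 4.23·(1/2)^(928/235) + 4.23·(1/2)^(391/235)
      = 0.056196 + 0.2739 + 1.335 ≈ 1.6651 g.

1.7 g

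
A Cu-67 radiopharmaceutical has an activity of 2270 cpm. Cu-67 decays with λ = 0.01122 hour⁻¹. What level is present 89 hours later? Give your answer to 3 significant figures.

t½ = ln 2 / λ = 0.69315 / 0.01122 ≈ 61.778 hours.
Number of half-lives: n = 89/61.778 ≈ 1.4406.
Remaining = 2270 × (1/2)^1.4406 = 2270 × 0.3684 ≈ 836.27 cpm.

836 cpm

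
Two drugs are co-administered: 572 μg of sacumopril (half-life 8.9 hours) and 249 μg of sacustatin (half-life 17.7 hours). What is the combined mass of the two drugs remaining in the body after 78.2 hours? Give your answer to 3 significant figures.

sacumopril: 572 × (1/2)^(78.2/8.9) = 572 × (1/2)^8.7865 ≈ 1.2954 μg.
sacustatin: 249 × (1/2)^(78.2/17.7) = 249 × (1/2)^4.4181 ≈ 11.647 μg.
Total = 1.2954 + 11.647 ≈ 12.943 μg.

12.9 μg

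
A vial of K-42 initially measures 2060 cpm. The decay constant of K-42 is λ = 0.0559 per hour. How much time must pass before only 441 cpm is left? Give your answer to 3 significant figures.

t½ = ln 2 / λ = 0.69315 / 0.0559 ≈ 12.4 hours.
Fraction remaining = 441/2060 ≈ 0.21408.
n = log₂(2060/441) = ln(4.6712)/ln 2 ≈ 2.2238 half-lives.
t = n × t½ = 2.2238 × 12.4 ≈ 27.575 hours.

27.6 hours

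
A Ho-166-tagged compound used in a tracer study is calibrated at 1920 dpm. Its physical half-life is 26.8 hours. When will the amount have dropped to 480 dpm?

53.6 hours

480/1920 = 1/4, so 2 half-lives have elapsed.
t = 2 × 26.8 = 53.6 hours.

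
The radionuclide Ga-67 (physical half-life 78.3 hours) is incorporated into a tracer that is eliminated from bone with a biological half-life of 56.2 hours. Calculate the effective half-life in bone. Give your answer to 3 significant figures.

1/t_eff = 1/t_phys + 1/t_biol = 1/78.3 + 1/56.2 = 0.030565 per hour.
t_eff = 78.3 × 56.2 / (78.3 + 56.2) ≈ 32.717 hours.

32.7 hours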